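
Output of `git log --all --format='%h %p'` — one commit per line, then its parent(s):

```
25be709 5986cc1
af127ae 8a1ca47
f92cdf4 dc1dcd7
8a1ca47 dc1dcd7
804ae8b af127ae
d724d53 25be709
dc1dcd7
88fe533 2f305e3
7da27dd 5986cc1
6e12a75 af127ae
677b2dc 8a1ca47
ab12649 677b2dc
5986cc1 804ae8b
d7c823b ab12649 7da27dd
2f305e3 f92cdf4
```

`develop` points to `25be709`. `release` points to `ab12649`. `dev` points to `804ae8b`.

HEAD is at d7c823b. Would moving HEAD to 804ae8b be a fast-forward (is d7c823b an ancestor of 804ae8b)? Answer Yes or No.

A fast-forward from d7c823b to 804ae8b is possible iff d7c823b is an ancestor of 804ae8b.
Ancestors of 804ae8b: {804ae8b, 8a1ca47, af127ae, dc1dcd7}.
d7c823b is not among them, so fast-forward is not possible.

No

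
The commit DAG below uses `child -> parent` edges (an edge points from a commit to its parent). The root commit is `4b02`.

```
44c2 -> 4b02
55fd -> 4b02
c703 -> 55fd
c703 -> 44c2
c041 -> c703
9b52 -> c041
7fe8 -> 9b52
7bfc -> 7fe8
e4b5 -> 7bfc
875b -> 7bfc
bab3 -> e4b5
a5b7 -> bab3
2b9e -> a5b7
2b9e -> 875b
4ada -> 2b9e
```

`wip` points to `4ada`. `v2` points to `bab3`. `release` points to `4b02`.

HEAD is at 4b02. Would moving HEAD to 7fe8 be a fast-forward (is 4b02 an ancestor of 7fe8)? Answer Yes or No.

Yes

A fast-forward from 4b02 to 7fe8 is possible iff 4b02 is an ancestor of 7fe8.
Ancestors of 7fe8: {44c2, 4b02, 55fd, 7fe8, 9b52, c041, c703}.
4b02 is among them, so fast-forward is possible.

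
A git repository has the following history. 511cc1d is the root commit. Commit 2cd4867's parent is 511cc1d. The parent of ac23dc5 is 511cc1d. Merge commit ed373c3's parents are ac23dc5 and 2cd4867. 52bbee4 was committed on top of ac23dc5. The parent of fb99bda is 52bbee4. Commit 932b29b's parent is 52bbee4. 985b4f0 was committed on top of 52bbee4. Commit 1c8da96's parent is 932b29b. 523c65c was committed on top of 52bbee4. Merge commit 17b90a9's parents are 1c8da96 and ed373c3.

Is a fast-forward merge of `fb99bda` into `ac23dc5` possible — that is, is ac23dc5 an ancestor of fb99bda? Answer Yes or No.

A fast-forward from ac23dc5 to fb99bda is possible iff ac23dc5 is an ancestor of fb99bda.
Ancestors of fb99bda: {511cc1d, 52bbee4, ac23dc5, fb99bda}.
ac23dc5 is among them, so fast-forward is possible.

Yes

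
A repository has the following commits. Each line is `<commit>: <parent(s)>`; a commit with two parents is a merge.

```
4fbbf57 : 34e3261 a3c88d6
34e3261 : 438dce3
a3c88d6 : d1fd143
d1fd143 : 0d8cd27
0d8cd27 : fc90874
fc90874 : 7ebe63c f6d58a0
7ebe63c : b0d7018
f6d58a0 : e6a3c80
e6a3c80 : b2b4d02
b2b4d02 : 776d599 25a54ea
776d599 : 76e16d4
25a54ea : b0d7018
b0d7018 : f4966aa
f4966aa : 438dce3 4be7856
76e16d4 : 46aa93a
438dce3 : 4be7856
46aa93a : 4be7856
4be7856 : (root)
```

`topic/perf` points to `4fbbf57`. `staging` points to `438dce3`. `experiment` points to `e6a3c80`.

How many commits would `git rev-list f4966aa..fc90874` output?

Reachable from fc90874: {25a54ea, 438dce3, 46aa93a, 4be7856, 76e16d4, 776d599, 7ebe63c, b0d7018, b2b4d02, e6a3c80, f4966aa, f6d58a0, fc90874}.
Reachable from f4966aa: {438dce3, 4be7856, f4966aa}.
In fc90874's history but not f4966aa's: {25a54ea, 46aa93a, 76e16d4, 776d599, 7ebe63c, b0d7018, b2b4d02, e6a3c80, f6d58a0, fc90874} — 10 commits.

10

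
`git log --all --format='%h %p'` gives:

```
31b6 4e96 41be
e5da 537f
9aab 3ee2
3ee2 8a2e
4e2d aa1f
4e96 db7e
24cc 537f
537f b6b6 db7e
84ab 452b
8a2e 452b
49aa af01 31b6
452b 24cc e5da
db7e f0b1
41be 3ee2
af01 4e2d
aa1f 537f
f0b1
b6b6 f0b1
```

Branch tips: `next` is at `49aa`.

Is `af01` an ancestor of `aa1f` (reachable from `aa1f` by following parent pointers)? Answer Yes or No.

Ancestors of aa1f: {537f, aa1f, b6b6, db7e, f0b1}.
af01 is not in that set, so it is not an ancestor of aa1f.

No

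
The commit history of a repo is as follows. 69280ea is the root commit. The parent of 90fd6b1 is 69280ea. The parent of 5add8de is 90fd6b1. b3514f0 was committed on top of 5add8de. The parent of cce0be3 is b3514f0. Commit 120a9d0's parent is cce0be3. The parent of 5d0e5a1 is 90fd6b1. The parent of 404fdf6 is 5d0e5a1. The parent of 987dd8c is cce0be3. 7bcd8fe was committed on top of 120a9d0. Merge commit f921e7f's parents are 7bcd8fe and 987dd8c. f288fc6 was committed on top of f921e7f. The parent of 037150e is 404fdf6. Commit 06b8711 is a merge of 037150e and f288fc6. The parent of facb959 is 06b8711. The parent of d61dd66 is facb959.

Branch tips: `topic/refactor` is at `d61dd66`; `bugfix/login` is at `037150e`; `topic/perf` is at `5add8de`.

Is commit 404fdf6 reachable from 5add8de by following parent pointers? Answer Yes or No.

No

Ancestors of 5add8de: {5add8de, 69280ea, 90fd6b1}.
404fdf6 is not in that set, so it is not an ancestor of 5add8de.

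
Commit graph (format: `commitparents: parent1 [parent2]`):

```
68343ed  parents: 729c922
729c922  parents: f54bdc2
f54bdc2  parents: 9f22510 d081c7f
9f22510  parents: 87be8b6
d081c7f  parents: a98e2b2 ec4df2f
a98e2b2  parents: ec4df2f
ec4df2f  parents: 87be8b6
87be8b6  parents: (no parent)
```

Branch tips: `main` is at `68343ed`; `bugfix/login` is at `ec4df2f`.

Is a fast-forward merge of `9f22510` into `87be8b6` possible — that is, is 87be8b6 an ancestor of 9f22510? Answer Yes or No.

Yes

A fast-forward from 87be8b6 to 9f22510 is possible iff 87be8b6 is an ancestor of 9f22510.
Ancestors of 9f22510: {87be8b6, 9f22510}.
87be8b6 is among them, so fast-forward is possible.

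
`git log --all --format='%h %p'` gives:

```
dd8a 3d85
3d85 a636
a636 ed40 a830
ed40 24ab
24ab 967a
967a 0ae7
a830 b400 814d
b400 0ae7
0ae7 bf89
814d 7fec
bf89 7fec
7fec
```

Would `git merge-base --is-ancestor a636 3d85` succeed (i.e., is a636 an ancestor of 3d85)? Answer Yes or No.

Ancestors of 3d85 (commits reachable by following parents): {0ae7, 24ab, 3d85, 7fec, 814d, 967a, a636, a830, b400, bf89, ed40}.
a636 is in that set, so it is an ancestor of 3d85.

Yes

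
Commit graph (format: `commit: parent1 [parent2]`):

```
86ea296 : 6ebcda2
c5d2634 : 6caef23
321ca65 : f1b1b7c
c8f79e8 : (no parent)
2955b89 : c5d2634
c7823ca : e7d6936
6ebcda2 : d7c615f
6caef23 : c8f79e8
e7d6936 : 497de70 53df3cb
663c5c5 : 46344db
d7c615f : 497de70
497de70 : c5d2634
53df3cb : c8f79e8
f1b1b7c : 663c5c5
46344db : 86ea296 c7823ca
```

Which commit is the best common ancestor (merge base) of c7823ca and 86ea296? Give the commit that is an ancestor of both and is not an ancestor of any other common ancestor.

497de70

Ancestors of c7823ca: {497de70, 53df3cb, 6caef23, c5d2634, c7823ca, c8f79e8, e7d6936}.
Ancestors of 86ea296: {497de70, 6caef23, 6ebcda2, 86ea296, c5d2634, c8f79e8, d7c615f}.
Common ancestors: {497de70, 6caef23, c5d2634, c8f79e8}.
Among these, 497de70 is not an ancestor of any other common ancestor — it is the merge base.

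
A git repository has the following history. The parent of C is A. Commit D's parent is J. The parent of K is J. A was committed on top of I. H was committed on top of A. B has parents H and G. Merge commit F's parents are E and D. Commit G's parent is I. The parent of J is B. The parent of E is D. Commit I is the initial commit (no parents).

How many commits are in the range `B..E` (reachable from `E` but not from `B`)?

Reachable from E: {A, B, D, E, G, H, I, J}.
Reachable from B: {A, B, G, H, I}.
In E's history but not B's: {D, E, J} — 3 commits.

3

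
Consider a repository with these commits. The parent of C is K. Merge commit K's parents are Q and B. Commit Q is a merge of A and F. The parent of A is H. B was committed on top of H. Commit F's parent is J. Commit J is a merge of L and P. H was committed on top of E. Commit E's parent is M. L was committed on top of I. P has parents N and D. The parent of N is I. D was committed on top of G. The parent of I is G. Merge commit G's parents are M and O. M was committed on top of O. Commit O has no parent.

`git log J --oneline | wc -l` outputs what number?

Walking parent pointers from J: reachable set = {D, G, I, J, L, M, N, O, P}.
That is 9 commits.

9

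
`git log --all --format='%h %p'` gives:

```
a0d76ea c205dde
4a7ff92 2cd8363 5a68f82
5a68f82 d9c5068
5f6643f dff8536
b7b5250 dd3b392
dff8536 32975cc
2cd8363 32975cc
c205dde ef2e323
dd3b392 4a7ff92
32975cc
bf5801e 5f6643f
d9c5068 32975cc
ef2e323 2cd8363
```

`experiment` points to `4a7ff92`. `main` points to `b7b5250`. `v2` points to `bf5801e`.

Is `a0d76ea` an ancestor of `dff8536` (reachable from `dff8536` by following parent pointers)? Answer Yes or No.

No

Ancestors of dff8536: {32975cc, dff8536}.
a0d76ea is not in that set, so it is not an ancestor of dff8536.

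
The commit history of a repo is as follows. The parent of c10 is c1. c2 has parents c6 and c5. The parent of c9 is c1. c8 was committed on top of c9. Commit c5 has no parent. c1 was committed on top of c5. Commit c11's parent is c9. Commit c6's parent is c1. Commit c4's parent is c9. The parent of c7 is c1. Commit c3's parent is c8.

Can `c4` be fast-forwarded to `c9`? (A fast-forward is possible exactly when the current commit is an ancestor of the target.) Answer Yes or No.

A fast-forward from c4 to c9 is possible iff c4 is an ancestor of c9.
Ancestors of c9: {c1, c5, c9}.
c4 is not among them, so fast-forward is not possible.

No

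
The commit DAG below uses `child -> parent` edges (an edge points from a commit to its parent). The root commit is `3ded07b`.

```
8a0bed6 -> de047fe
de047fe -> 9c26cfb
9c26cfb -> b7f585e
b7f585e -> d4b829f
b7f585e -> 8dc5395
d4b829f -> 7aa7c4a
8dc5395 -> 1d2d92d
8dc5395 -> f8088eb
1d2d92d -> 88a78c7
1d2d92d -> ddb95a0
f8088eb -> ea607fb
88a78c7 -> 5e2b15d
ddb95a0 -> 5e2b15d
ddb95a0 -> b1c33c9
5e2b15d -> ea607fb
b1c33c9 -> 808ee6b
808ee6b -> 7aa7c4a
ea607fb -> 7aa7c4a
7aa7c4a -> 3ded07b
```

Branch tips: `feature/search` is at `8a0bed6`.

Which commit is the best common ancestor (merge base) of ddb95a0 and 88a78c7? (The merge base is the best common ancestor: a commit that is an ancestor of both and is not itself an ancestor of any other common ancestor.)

5e2b15d

Ancestors of ddb95a0: {3ded07b, 5e2b15d, 7aa7c4a, 808ee6b, b1c33c9, ddb95a0, ea607fb}.
Ancestors of 88a78c7: {3ded07b, 5e2b15d, 7aa7c4a, 88a78c7, ea607fb}.
Common ancestors: {3ded07b, 5e2b15d, 7aa7c4a, ea607fb}.
Among these, 5e2b15d is not an ancestor of any other common ancestor — it is the merge base.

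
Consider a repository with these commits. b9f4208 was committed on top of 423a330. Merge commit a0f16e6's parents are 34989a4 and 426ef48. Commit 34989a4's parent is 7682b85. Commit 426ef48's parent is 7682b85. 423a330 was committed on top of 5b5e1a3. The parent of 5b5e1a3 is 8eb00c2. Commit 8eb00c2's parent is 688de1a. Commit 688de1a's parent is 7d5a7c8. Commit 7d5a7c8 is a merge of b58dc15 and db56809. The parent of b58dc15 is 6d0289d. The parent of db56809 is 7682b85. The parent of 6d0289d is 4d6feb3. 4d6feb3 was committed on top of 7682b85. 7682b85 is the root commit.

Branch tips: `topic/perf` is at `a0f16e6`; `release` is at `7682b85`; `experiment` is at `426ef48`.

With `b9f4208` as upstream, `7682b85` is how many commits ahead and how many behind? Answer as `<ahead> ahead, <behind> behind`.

0 ahead, 10 behind

Reachable from 7682b85: {7682b85}.
Reachable from b9f4208: {423a330, 4d6feb3, 5b5e1a3, 688de1a, 6d0289d, 7682b85, 7d5a7c8, 8eb00c2, b58dc15, b9f4208, db56809}.
Only in 7682b85's history (ahead): {} — 0.
Only in b9f4208's history (behind): {423a330, 4d6feb3, 5b5e1a3, 688de1a, 6d0289d, 7d5a7c8, 8eb00c2, b58dc15, b9f4208, db56809} — 10.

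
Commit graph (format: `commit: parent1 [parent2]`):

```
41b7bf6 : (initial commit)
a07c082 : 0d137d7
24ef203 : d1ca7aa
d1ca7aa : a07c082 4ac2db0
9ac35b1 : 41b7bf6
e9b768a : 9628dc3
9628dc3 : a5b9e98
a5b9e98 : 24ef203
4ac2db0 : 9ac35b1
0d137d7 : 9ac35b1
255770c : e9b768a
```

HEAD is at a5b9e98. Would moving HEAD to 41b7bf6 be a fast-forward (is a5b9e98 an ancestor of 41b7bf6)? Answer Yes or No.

No

A fast-forward from a5b9e98 to 41b7bf6 is possible iff a5b9e98 is an ancestor of 41b7bf6.
Ancestors of 41b7bf6: {41b7bf6}.
a5b9e98 is not among them, so fast-forward is not possible.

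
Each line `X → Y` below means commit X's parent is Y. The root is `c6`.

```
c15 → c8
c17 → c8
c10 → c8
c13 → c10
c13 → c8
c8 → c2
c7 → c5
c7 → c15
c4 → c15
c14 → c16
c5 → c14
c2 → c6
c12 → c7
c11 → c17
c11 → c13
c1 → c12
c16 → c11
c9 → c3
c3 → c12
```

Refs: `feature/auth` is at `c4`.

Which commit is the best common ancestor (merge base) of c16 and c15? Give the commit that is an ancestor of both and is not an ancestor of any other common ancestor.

Ancestors of c16: {c10, c11, c13, c16, c17, c2, c6, c8}.
Ancestors of c15: {c15, c2, c6, c8}.
Common ancestors: {c2, c6, c8}.
Among these, c8 is not an ancestor of any other common ancestor — it is the merge base.

c8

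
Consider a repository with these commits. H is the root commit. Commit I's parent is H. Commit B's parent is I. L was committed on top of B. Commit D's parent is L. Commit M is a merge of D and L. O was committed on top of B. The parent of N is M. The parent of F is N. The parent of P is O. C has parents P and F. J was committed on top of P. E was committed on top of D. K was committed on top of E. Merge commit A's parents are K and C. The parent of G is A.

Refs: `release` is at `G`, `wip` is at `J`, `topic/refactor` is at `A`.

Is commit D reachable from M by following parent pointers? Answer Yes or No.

Ancestors of M (commits reachable by following parents): {B, D, H, I, L, M}.
D is in that set, so it is an ancestor of M.

Yes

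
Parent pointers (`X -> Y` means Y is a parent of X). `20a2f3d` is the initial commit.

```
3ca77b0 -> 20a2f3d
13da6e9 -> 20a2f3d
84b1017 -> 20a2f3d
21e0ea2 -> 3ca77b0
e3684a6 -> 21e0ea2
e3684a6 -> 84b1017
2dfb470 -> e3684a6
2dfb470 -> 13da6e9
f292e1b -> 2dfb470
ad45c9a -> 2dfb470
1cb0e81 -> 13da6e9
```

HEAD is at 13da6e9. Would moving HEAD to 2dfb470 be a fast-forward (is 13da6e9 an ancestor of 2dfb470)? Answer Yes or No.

A fast-forward from 13da6e9 to 2dfb470 is possible iff 13da6e9 is an ancestor of 2dfb470.
Ancestors of 2dfb470: {13da6e9, 20a2f3d, 21e0ea2, 2dfb470, 3ca77b0, 84b1017, e3684a6}.
13da6e9 is among them, so fast-forward is possible.

Yes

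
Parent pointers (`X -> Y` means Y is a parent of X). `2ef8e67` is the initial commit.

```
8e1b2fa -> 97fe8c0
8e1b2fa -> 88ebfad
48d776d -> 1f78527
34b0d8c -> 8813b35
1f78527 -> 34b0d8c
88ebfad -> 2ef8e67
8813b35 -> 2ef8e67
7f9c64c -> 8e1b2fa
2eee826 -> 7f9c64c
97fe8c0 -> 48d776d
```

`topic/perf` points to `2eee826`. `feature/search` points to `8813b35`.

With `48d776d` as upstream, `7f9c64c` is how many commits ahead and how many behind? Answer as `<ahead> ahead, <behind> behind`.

Reachable from 7f9c64c: {1f78527, 2ef8e67, 34b0d8c, 48d776d, 7f9c64c, 8813b35, 88ebfad, 8e1b2fa, 97fe8c0}.
Reachable from 48d776d: {1f78527, 2ef8e67, 34b0d8c, 48d776d, 8813b35}.
Only in 7f9c64c's history (ahead): {7f9c64c, 88ebfad, 8e1b2fa, 97fe8c0} — 4.
Only in 48d776d's history (behind): {} — 0.

4 ahead, 0 behind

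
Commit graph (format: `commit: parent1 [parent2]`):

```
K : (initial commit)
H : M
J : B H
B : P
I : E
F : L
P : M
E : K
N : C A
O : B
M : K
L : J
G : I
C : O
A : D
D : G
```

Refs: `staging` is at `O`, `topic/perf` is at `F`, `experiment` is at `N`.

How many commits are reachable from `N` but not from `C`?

6

Reachable from N: {A, B, C, D, E, G, I, K, M, N, O, P}.
Reachable from C: {B, C, K, M, O, P}.
In N's history but not C's: {A, D, E, G, I, N} — 6 commits.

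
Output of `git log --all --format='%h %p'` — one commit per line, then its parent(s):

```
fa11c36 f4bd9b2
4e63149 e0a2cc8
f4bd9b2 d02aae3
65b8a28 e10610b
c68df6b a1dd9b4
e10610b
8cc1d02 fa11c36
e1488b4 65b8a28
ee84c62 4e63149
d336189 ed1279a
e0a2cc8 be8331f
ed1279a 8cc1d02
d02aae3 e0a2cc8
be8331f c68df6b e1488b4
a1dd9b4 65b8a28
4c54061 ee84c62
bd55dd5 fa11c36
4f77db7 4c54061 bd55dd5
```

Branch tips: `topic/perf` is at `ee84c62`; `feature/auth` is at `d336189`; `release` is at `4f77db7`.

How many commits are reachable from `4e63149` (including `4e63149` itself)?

8

Walking parent pointers from 4e63149: reachable set = {4e63149, 65b8a28, a1dd9b4, be8331f, c68df6b, e0a2cc8, e10610b, e1488b4}.
That is 8 commits.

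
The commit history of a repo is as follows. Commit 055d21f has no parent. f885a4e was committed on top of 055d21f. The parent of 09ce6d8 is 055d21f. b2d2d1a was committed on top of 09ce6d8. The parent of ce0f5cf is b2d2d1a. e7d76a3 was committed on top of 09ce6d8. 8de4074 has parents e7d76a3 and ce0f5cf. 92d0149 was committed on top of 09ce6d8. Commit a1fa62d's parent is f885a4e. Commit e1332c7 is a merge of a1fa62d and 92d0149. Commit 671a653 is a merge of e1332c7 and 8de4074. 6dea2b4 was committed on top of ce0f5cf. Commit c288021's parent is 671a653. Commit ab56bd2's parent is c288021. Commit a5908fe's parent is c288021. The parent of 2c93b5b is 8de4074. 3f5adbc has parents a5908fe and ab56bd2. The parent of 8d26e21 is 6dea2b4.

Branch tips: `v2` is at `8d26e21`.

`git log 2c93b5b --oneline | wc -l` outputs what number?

7

Walking parent pointers from 2c93b5b: reachable set = {055d21f, 09ce6d8, 2c93b5b, 8de4074, b2d2d1a, ce0f5cf, e7d76a3}.
That is 7 commits.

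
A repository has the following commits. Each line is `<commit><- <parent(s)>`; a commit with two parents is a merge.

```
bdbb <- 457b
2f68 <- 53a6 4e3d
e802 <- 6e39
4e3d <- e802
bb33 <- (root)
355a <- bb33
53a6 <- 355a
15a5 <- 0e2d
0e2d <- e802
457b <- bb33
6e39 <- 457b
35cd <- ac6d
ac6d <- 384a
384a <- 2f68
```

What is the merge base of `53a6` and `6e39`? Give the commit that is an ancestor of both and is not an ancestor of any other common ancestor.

Ancestors of 53a6: {355a, 53a6, bb33}.
Ancestors of 6e39: {457b, 6e39, bb33}.
Common ancestors: {bb33}.
The only common ancestor is bb33, so it is the merge base.

bb33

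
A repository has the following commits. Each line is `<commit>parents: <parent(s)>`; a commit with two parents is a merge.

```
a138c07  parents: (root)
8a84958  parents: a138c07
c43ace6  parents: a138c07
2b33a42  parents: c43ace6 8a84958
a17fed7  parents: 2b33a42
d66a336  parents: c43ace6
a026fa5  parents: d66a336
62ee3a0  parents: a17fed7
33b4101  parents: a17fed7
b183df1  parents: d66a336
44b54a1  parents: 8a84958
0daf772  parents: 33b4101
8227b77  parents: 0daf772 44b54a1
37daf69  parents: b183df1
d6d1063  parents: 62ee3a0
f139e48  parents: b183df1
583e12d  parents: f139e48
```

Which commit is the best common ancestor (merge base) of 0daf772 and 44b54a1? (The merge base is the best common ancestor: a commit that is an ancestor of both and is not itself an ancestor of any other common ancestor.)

Ancestors of 0daf772: {0daf772, 2b33a42, 33b4101, 8a84958, a138c07, a17fed7, c43ace6}.
Ancestors of 44b54a1: {44b54a1, 8a84958, a138c07}.
Common ancestors: {8a84958, a138c07}.
Among these, 8a84958 is not an ancestor of any other common ancestor — it is the merge base.

8a84958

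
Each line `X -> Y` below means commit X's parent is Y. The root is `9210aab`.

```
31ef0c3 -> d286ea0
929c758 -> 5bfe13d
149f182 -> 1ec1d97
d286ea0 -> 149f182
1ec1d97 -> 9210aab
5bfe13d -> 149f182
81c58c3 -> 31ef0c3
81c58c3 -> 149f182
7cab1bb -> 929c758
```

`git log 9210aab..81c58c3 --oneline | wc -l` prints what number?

5

Reachable from 81c58c3: {149f182, 1ec1d97, 31ef0c3, 81c58c3, 9210aab, d286ea0}.
Reachable from 9210aab: {9210aab}.
In 81c58c3's history but not 9210aab's: {149f182, 1ec1d97, 31ef0c3, 81c58c3, d286ea0} — 5 commits.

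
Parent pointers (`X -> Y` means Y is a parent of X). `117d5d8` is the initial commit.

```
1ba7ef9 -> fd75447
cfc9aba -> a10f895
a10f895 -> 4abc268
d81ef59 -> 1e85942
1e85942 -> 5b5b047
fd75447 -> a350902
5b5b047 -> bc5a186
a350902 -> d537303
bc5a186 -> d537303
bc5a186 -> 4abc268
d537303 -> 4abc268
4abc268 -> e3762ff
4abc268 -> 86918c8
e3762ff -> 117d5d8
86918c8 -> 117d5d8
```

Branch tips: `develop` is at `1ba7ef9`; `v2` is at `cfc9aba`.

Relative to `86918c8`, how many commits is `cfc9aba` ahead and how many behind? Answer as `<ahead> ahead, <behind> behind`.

Reachable from cfc9aba: {117d5d8, 4abc268, 86918c8, a10f895, cfc9aba, e3762ff}.
Reachable from 86918c8: {117d5d8, 86918c8}.
Only in cfc9aba's history (ahead): {4abc268, a10f895, cfc9aba, e3762ff} — 4.
Only in 86918c8's history (behind): {} — 0.

4 ahead, 0 behind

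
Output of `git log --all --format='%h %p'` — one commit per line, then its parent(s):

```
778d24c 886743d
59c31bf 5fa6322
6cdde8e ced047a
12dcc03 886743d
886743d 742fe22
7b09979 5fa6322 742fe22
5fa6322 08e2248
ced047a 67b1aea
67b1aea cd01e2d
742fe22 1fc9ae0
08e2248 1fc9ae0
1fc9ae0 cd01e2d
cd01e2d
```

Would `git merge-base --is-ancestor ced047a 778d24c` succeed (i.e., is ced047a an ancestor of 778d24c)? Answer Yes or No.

Ancestors of 778d24c: {1fc9ae0, 742fe22, 778d24c, 886743d, cd01e2d}.
ced047a is not in that set, so it is not an ancestor of 778d24c.

No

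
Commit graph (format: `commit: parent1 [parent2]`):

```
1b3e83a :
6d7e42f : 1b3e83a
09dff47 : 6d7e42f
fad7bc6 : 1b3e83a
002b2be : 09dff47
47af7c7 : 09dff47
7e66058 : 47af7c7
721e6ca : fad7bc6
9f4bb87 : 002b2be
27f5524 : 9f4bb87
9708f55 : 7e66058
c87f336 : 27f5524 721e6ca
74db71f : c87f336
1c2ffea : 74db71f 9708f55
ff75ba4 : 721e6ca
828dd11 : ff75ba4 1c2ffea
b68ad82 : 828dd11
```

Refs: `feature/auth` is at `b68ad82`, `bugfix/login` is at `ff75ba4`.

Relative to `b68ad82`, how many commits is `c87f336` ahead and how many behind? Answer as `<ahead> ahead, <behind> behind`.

0 ahead, 8 behind

Reachable from c87f336: {002b2be, 09dff47, 1b3e83a, 27f5524, 6d7e42f, 721e6ca, 9f4bb87, c87f336, fad7bc6}.
Reachable from b68ad82: {002b2be, 09dff47, 1b3e83a, 1c2ffea, 27f5524, 47af7c7, 6d7e42f, 721e6ca, 74db71f, 7e66058, 828dd11, 9708f55, 9f4bb87, b68ad82, c87f336, fad7bc6, ff75ba4}.
Only in c87f336's history (ahead): {} — 0.
Only in b68ad82's history (behind): {1c2ffea, 47af7c7, 74db71f, 7e66058, 828dd11, 9708f55, b68ad82, ff75ba4} — 8.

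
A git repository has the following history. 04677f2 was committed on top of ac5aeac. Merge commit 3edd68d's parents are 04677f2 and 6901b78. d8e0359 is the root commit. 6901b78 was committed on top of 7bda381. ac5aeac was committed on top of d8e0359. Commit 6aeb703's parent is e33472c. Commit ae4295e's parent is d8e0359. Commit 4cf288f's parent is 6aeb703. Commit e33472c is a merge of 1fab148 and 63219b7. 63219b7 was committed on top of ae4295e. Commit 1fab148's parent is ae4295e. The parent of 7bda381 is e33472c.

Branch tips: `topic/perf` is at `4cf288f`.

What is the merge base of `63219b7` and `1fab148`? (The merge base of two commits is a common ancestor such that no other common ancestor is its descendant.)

ae4295e

Ancestors of 63219b7: {63219b7, ae4295e, d8e0359}.
Ancestors of 1fab148: {1fab148, ae4295e, d8e0359}.
Common ancestors: {ae4295e, d8e0359}.
Among these, ae4295e is not an ancestor of any other common ancestor — it is the merge base.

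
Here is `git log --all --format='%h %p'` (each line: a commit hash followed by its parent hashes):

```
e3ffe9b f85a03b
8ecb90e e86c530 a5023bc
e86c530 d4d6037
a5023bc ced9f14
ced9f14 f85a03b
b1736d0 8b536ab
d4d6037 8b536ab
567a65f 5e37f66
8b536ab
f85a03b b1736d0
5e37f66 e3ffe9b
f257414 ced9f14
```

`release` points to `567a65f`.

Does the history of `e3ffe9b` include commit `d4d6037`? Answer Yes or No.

Ancestors of e3ffe9b: {8b536ab, b1736d0, e3ffe9b, f85a03b}.
d4d6037 is not in that set, so it is not an ancestor of e3ffe9b.

No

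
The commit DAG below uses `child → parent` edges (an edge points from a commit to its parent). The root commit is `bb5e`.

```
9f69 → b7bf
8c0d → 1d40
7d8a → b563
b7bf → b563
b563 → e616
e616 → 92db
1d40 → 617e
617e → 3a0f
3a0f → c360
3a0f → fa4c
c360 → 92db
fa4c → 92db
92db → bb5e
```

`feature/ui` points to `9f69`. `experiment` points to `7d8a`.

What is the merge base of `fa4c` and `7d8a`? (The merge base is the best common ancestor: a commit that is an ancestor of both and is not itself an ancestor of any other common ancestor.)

Ancestors of fa4c: {92db, bb5e, fa4c}.
Ancestors of 7d8a: {7d8a, 92db, b563, bb5e, e616}.
Common ancestors: {92db, bb5e}.
Among these, 92db is not an ancestor of any other common ancestor — it is the merge base.

92db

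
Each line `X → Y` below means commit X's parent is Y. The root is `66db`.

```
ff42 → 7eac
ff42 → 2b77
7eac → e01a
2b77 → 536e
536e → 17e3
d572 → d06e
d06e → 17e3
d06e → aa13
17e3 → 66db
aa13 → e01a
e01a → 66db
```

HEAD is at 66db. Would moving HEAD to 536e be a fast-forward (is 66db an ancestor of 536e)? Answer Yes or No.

Yes

A fast-forward from 66db to 536e is possible iff 66db is an ancestor of 536e.
Ancestors of 536e: {17e3, 536e, 66db}.
66db is among them, so fast-forward is possible.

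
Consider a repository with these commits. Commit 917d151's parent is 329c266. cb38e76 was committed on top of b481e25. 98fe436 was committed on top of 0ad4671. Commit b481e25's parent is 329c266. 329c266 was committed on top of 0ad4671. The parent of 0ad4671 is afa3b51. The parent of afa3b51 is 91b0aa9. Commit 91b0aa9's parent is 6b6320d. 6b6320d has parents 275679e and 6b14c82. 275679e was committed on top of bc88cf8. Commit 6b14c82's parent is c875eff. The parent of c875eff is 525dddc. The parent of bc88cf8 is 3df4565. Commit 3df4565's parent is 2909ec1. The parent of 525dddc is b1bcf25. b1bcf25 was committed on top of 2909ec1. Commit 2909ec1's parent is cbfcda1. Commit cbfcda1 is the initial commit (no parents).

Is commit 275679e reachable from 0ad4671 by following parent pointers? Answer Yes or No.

Ancestors of 0ad4671 (commits reachable by following parents): {0ad4671, 275679e, 2909ec1, 3df4565, 525dddc, 6b14c82, 6b6320d, 91b0aa9, afa3b51, b1bcf25, bc88cf8, c875eff, cbfcda1}.
275679e is in that set, so it is an ancestor of 0ad4671.

Yes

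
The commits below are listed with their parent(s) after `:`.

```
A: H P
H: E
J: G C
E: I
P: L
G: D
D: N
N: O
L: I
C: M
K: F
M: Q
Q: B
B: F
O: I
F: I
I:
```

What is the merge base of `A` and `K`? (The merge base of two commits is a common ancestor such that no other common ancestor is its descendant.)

Ancestors of A: {A, E, H, I, L, P}.
Ancestors of K: {F, I, K}.
Common ancestors: {I}.
The only common ancestor is I, so it is the merge base.

I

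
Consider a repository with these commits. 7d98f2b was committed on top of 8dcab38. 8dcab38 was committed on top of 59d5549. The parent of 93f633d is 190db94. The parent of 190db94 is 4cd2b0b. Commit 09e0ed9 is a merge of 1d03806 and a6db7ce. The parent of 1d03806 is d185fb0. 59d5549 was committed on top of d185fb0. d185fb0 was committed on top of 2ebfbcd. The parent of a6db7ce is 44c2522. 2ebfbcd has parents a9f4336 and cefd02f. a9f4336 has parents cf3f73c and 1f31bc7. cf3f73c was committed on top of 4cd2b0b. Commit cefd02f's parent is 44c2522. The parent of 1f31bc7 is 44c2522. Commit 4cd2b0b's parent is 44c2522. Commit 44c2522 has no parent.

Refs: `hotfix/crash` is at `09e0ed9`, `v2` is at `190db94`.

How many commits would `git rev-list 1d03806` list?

9

Walking parent pointers from 1d03806: reachable set = {1d03806, 1f31bc7, 2ebfbcd, 44c2522, 4cd2b0b, a9f4336, cefd02f, cf3f73c, d185fb0}.
That is 9 commits.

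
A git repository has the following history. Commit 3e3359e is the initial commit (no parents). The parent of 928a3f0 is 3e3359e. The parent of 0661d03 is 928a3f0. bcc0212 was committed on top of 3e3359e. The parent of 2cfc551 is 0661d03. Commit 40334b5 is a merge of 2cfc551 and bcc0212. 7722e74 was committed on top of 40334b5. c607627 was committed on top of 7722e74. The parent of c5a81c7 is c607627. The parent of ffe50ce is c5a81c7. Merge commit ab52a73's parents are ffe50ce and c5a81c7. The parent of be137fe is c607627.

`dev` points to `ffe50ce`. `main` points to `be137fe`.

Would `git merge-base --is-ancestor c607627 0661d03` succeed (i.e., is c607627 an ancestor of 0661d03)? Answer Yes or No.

No

Ancestors of 0661d03: {0661d03, 3e3359e, 928a3f0}.
c607627 is not in that set, so it is not an ancestor of 0661d03.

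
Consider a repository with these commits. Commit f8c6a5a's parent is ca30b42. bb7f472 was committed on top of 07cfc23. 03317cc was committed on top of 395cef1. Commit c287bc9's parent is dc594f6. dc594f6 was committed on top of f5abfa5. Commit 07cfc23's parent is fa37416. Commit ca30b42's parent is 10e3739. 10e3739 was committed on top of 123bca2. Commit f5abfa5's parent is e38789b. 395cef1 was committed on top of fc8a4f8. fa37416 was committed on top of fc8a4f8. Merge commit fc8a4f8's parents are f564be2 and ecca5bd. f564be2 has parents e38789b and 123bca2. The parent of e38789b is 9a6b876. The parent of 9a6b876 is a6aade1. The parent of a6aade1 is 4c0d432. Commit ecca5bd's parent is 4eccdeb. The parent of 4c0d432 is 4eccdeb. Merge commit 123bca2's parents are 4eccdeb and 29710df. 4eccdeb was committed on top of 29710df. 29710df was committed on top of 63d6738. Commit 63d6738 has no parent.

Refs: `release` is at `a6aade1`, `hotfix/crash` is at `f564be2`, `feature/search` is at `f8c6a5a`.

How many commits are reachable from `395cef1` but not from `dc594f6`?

5

Reachable from 395cef1: {123bca2, 29710df, 395cef1, 4c0d432, 4eccdeb, 63d6738, 9a6b876, a6aade1, e38789b, ecca5bd, f564be2, fc8a4f8}.
Reachable from dc594f6: {29710df, 4c0d432, 4eccdeb, 63d6738, 9a6b876, a6aade1, dc594f6, e38789b, f5abfa5}.
In 395cef1's history but not dc594f6's: {123bca2, 395cef1, ecca5bd, f564be2, fc8a4f8} — 5 commits.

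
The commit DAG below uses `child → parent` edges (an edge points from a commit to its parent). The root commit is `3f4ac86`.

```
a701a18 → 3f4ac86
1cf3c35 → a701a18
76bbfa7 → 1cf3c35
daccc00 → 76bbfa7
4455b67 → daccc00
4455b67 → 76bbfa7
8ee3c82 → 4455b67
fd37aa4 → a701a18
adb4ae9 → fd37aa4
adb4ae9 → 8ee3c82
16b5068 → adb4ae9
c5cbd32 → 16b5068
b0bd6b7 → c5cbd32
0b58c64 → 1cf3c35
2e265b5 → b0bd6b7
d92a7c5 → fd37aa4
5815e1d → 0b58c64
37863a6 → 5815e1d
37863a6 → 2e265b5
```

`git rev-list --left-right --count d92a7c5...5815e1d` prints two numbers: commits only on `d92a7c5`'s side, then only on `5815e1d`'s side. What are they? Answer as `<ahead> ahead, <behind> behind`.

2 ahead, 3 behind

Reachable from d92a7c5: {3f4ac86, a701a18, d92a7c5, fd37aa4}.
Reachable from 5815e1d: {0b58c64, 1cf3c35, 3f4ac86, 5815e1d, a701a18}.
Only in d92a7c5's history (ahead): {d92a7c5, fd37aa4} — 2.
Only in 5815e1d's history (behind): {0b58c64, 1cf3c35, 5815e1d} — 3.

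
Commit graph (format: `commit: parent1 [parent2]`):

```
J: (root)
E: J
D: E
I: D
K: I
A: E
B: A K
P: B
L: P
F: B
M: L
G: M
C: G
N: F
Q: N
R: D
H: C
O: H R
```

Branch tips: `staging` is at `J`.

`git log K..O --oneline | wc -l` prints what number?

Reachable from O: {A, B, C, D, E, G, H, I, J, K, L, M, O, P, R}.
Reachable from K: {D, E, I, J, K}.
In O's history but not K's: {A, B, C, G, H, L, M, O, P, R} — 10 commits.

10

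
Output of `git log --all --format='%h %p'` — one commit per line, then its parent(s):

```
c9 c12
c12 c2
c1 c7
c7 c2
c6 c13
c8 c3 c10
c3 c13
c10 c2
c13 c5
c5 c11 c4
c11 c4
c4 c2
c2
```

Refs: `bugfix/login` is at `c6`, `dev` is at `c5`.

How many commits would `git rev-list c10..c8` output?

Reachable from c8: {c10, c11, c13, c2, c3, c4, c5, c8}.
Reachable from c10: {c10, c2}.
In c8's history but not c10's: {c11, c13, c3, c4, c5, c8} — 6 commits.

6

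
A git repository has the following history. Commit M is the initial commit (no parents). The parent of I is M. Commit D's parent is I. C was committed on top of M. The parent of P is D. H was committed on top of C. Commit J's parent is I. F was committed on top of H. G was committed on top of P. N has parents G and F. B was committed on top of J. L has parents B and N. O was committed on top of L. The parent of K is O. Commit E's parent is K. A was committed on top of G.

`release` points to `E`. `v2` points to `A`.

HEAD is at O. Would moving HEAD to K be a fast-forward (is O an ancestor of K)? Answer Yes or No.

A fast-forward from O to K is possible iff O is an ancestor of K.
Ancestors of K: {B, C, D, F, G, H, I, J, K, L, M, N, O, P}.
O is among them, so fast-forward is possible.

Yes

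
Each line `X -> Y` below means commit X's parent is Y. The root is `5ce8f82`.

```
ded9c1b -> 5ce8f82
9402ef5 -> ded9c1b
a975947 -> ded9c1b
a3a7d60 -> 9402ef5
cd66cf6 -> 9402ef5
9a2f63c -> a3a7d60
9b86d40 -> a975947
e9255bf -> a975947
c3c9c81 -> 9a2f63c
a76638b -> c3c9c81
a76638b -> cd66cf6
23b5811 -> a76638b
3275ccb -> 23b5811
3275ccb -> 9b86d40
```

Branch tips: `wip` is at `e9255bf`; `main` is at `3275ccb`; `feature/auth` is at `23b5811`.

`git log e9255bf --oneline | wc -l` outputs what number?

Walking parent pointers from e9255bf: reachable set = {5ce8f82, a975947, ded9c1b, e9255bf}.
That is 4 commits.

4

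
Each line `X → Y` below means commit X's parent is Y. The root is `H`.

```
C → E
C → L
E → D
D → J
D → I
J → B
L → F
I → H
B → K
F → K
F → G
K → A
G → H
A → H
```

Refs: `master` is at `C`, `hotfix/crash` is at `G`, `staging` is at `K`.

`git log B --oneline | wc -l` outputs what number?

4

Walking parent pointers from B: reachable set = {A, B, H, K}.
That is 4 commits.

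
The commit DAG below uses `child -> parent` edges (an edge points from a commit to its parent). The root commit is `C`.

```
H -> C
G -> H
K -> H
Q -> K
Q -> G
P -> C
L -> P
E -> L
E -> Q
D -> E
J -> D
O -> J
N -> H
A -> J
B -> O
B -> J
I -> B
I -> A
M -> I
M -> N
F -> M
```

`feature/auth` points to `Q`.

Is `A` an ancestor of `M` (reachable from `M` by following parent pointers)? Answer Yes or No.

Ancestors of M (commits reachable by following parents): {A, B, C, D, E, G, H, I, J, K, L, M, N, O, P, Q}.
A is in that set, so it is an ancestor of M.

Yes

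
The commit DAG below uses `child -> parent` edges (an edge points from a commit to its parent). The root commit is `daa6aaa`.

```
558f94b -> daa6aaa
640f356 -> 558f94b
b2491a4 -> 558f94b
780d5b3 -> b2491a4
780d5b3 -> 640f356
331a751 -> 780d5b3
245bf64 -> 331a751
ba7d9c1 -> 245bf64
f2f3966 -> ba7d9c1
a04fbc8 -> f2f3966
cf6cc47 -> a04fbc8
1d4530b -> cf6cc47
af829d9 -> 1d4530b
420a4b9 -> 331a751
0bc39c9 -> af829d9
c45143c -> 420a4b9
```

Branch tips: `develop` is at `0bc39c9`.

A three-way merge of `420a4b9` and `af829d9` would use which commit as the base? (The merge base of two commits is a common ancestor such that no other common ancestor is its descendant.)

Ancestors of 420a4b9: {331a751, 420a4b9, 558f94b, 640f356, 780d5b3, b2491a4, daa6aaa}.
Ancestors of af829d9: {1d4530b, 245bf64, 331a751, 558f94b, 640f356, 780d5b3, a04fbc8, af829d9, b2491a4, ba7d9c1, cf6cc47, daa6aaa, f2f3966}.
Common ancestors: {331a751, 558f94b, 640f356, 780d5b3, b2491a4, daa6aaa}.
Among these, 331a751 is not an ancestor of any other common ancestor — it is the merge base.

331a751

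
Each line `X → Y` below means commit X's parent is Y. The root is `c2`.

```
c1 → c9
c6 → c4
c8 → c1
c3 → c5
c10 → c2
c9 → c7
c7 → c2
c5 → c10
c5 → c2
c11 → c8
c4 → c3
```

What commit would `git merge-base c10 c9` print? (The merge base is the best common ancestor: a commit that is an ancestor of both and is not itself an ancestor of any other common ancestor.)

Ancestors of c10: {c10, c2}.
Ancestors of c9: {c2, c7, c9}.
Common ancestors: {c2}.
The only common ancestor is c2, so it is the merge base.

c2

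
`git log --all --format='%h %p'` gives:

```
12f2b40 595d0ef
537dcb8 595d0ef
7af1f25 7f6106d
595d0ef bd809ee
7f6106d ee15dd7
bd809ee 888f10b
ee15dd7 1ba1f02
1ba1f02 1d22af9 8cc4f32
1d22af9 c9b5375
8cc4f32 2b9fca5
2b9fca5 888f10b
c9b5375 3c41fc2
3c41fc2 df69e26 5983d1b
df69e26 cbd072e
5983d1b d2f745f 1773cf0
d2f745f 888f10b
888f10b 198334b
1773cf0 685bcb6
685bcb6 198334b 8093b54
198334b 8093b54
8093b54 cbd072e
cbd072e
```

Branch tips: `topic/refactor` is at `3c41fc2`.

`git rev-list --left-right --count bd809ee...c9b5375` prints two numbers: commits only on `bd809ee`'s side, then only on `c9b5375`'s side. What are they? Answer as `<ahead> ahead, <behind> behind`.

Reachable from bd809ee: {198334b, 8093b54, 888f10b, bd809ee, cbd072e}.
Reachable from c9b5375: {1773cf0, 198334b, 3c41fc2, 5983d1b, 685bcb6, 8093b54, 888f10b, c9b5375, cbd072e, d2f745f, df69e26}.
Only in bd809ee's history (ahead): {bd809ee} — 1.
Only in c9b5375's history (behind): {1773cf0, 3c41fc2, 5983d1b, 685bcb6, c9b5375, d2f745f, df69e26} — 7.

1 ahead, 7 behind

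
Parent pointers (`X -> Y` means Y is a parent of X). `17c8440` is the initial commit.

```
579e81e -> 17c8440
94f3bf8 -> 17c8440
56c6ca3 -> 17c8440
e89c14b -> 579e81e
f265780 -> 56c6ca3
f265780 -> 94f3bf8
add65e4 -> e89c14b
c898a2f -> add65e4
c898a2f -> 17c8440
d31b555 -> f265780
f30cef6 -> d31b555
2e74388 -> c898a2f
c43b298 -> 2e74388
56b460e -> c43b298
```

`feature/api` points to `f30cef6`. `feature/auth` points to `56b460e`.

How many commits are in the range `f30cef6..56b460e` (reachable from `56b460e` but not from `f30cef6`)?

Reachable from 56b460e: {17c8440, 2e74388, 56b460e, 579e81e, add65e4, c43b298, c898a2f, e89c14b}.
Reachable from f30cef6: {17c8440, 56c6ca3, 94f3bf8, d31b555, f265780, f30cef6}.
In 56b460e's history but not f30cef6's: {2e74388, 56b460e, 579e81e, add65e4, c43b298, c898a2f, e89c14b} — 7 commits.

7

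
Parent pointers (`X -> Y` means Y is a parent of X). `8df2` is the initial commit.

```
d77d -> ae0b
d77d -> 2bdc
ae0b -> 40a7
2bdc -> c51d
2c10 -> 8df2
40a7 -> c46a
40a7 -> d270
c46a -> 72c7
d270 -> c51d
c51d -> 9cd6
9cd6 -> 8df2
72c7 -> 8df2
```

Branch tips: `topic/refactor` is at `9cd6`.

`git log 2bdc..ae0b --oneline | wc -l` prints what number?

Reachable from ae0b: {40a7, 72c7, 8df2, 9cd6, ae0b, c46a, c51d, d270}.
Reachable from 2bdc: {2bdc, 8df2, 9cd6, c51d}.
In ae0b's history but not 2bdc's: {40a7, 72c7, ae0b, c46a, d270} — 5 commits.

5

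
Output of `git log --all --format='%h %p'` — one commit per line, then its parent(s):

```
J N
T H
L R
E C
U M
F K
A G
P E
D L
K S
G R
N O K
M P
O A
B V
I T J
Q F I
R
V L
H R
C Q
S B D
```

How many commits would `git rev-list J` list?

Walking parent pointers from J: reachable set = {A, B, D, G, J, K, L, N, O, R, S, V}.
That is 12 commits.

12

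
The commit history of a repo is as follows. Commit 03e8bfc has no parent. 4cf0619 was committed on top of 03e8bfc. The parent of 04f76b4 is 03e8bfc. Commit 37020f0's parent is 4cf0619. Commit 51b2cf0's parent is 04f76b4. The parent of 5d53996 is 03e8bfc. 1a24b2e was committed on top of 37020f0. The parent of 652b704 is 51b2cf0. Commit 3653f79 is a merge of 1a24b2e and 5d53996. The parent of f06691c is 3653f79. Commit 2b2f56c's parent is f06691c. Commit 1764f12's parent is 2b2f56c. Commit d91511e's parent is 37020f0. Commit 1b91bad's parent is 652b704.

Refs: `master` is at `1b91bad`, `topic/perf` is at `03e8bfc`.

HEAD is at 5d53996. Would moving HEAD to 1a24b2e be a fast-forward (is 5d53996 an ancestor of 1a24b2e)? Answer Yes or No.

No

A fast-forward from 5d53996 to 1a24b2e is possible iff 5d53996 is an ancestor of 1a24b2e.
Ancestors of 1a24b2e: {03e8bfc, 1a24b2e, 37020f0, 4cf0619}.
5d53996 is not among them, so fast-forward is not possible.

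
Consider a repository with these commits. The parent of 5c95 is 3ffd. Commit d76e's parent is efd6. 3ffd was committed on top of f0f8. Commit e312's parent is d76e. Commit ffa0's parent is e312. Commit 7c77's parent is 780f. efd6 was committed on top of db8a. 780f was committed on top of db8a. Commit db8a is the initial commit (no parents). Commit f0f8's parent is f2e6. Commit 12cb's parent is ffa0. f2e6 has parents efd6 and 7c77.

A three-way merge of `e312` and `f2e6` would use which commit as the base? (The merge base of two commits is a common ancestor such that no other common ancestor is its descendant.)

efd6

Ancestors of e312: {d76e, db8a, e312, efd6}.
Ancestors of f2e6: {780f, 7c77, db8a, efd6, f2e6}.
Common ancestors: {db8a, efd6}.
Among these, efd6 is not an ancestor of any other common ancestor — it is the merge base.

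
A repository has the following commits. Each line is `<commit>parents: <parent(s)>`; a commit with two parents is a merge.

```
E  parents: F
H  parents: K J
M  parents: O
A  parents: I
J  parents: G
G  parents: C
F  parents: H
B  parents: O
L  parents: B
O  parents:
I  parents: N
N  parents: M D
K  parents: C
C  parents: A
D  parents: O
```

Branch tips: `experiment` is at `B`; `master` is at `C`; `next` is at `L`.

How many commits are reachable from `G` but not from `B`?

7

Reachable from G: {A, C, D, G, I, M, N, O}.
Reachable from B: {B, O}.
In G's history but not B's: {A, C, D, G, I, M, N} — 7 commits.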